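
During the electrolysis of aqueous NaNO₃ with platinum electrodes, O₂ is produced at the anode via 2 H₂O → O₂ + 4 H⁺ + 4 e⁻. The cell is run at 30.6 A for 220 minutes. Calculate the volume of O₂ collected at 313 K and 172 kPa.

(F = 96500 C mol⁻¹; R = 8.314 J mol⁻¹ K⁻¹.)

15.8 L

Q = I·t = 30.60 A × 13200 s = 403900 C.
n(e⁻) = Q/F = 403900 / 96500 = 4.186 mol.
4 electrons are transferred per O₂ molecule, so n(O₂) = 4.186 / 4 = 1.046 mol.
V = nRT/P = (1.046 × 8.314 × 313) / (172 × 10³ Pa) = 0.0158 m³ = 15.8 L.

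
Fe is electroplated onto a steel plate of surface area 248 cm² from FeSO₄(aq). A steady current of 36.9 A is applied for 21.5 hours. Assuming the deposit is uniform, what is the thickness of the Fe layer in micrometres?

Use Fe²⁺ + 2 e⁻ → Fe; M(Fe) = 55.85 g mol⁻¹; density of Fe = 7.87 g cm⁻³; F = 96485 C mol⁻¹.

Q = I·t = 36.90 × 77400 = 2856000 C; n(e⁻) = 29.60 mol.
n(Fe) = n(e⁻)/2 = 14.80 mol, so m = 14.80 × 55.85 = 826.6 g.
Volume = m/ρ = 826.6 / 7.87 = 105.0 cm³.
Thickness = V/A = 105.0 / 248 = 0.424 cm = 4240 μm.

4240 μm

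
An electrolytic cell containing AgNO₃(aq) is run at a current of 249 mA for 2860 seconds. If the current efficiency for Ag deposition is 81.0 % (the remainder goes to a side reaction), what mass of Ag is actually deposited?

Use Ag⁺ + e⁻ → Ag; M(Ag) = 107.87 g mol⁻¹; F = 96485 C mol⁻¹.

Q = I·t = 0.2490 × 2860.0 = 712.1 C.
n(e⁻) = 712.1/96485 = 0.007381 mol; theoretically n(Ag) = 0.007381/1 = 0.007381 mol, m_theo = 0.7962 g.
At 81.0 % efficiency, m_actual = 0.810 × 0.7962 = 0.645 g.

0.645 g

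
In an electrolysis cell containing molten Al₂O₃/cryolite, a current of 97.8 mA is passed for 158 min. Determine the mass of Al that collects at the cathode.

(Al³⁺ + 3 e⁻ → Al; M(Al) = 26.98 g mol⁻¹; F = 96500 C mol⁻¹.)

0.0864 g

Q = I·t = 0.09780 A × 9480.0 s = 927.1 C.
n(e⁻) = Q/F = 927.1 / 96500 = 0.009608 mol.
Al³⁺ + 3 e⁻ → Al, so n(Al) = n(e⁻)/3 = 0.003203 mol.
m = n·M = 0.003203 × 26.98 = 0.0864 g.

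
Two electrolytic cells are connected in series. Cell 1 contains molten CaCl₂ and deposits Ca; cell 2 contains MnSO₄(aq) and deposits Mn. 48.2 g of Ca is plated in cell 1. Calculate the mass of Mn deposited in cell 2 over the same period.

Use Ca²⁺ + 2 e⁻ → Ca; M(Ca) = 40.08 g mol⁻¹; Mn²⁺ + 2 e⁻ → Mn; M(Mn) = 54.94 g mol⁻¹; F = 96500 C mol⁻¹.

n(Ca) = 48.2 / 40.08 = 1.203 mol.
Since Ca²⁺ + 2 e⁻ → Ca, n(e⁻) passed = 2 × 1.203 = 2.405 mol.
Cells in series carry the same charge, so the same 2.405 mol of electrons passes through cell 2.
Mn²⁺ + 2 e⁻ → Mn, so n(Mn) = 2.405 / 2 = 1.203 mol.
m(Mn) = 1.203 × 54.94 = 66.1 g.

66.1 g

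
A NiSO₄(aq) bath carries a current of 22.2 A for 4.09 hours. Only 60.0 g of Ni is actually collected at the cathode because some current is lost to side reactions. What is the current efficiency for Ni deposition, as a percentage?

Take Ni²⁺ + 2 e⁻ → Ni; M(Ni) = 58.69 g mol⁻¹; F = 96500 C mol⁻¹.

Q = I·t = 22.20 × 14724 = 326900 C; n(e⁻) = 326900/96500 = 3.387 mol.
Theoretical n(Ni) = n(e⁻)/2 = 1.694 mol, i.e. m_theo = 1.694 × 58.69 = 99.40 g.
Efficiency = m_actual / m_theo = 60.0 / 99.40 = 60.4 %.

60.4 %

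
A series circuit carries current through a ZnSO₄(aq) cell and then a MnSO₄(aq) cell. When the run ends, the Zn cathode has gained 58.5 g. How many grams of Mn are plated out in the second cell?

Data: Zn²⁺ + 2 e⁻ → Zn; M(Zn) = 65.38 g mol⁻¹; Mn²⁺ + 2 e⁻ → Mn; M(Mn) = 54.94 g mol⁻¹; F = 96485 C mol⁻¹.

49.2 g

n(Zn) = 58.5 / 65.38 = 0.8948 mol.
Since Zn²⁺ + 2 e⁻ → Zn, n(e⁻) passed = 2 × 0.8948 = 1.790 mol.
Cells in series carry the same charge, so the same 1.790 mol of electrons passes through cell 2.
Mn²⁺ + 2 e⁻ → Mn, so n(Mn) = 1.790 / 2 = 0.8948 mol.
m(Mn) = 0.8948 × 54.94 = 49.2 g.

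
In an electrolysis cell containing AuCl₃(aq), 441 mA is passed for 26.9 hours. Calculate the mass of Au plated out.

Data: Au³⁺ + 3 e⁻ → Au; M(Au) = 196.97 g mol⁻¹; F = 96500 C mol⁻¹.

Q = I·t = 0.4410 A × 96840 s = 42710 C.
n(e⁻) = Q/F = 42710 / 96500 = 0.4426 mol.
Au³⁺ + 3 e⁻ → Au, so n(Au) = n(e⁻)/3 = 0.1475 mol.
m = n·M = 0.1475 × 196.97 = 29.1 g.

29.1 g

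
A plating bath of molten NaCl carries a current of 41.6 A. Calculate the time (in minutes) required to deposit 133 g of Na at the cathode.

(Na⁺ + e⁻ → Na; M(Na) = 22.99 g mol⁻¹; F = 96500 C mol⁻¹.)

224 min

n(Na) = m/M = 133 / 22.99 = 5.785 mol.
Each Na atom requires 1 electron, so n(e⁻) = 1 × 5.785 = 5.785 mol.
Q = n(e⁻)·F = 5.785 × 96500 = 558300 C.
t = Q/I = 558300 / 41.60 A = 13420 s = 224 min.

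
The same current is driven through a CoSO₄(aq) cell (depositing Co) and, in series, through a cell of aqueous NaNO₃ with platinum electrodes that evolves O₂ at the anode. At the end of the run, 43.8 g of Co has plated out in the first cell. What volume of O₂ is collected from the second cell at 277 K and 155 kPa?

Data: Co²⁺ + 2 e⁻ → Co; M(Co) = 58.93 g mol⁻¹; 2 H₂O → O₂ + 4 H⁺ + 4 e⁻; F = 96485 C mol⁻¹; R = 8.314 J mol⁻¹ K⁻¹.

5.52 L

n(Co) = 43.8 / 58.93 = 0.7433 mol, so n(e⁻) = 2 × 0.7433 = 1.487 mol.
The cells are in series, so the same 1.487 mol of electrons passes through the second cell.
2 H₂O → O₂ + 4 H⁺ + 4 e⁻ — 4 mol e⁻ per mol O₂, so n(O₂) = 1.487/4 = 0.3716 mol.
V = nRT/P = (0.3716 × 8.314 × 277) / (155 × 10³) = 0.00552 m³ = 5.52 L.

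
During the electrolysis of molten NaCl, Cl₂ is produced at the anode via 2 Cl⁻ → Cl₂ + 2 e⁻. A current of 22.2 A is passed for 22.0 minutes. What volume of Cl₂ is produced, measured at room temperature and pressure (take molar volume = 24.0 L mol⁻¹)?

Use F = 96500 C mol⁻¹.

Q = I·t = 22.20 A × 1320.0 s = 29300 C.
n(e⁻) = Q/F = 29300 / 96500 = 0.3037 mol.
2 electrons are transferred per Cl₂ molecule, so n(Cl₂) = 0.3037 / 2 = 0.1518 mol.
V = n × V_m = 0.1518 × 24.0 = 3.64 L.

3.64 L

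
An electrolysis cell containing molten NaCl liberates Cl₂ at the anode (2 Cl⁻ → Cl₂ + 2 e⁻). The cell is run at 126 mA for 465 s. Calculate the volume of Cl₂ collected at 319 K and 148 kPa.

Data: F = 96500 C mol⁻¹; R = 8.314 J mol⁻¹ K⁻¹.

0.00544 L

Q = I·t = 0.1260 A × 465.00 s = 58.59 C.
n(e⁻) = Q/F = 58.59 / 96500 = 0.0006072 mol.
2 electrons are transferred per Cl₂ molecule, so n(Cl₂) = 0.0006072 / 2 = 0.0003036 mol.
V = nRT/P = (0.0003036 × 8.314 × 319) / (148 × 10³ Pa) = 5.44 × 10⁻⁶ m³ = 0.00544 L.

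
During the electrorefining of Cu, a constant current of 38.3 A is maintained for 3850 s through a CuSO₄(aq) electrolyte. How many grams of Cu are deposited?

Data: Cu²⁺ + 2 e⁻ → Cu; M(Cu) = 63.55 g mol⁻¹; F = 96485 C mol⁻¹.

Q = I·t = 38.30 A × 3850.0 s = 147500 C.
n(e⁻) = Q/F = 147500 / 96485 = 1.528 mol.
Cu²⁺ + 2 e⁻ → Cu, so n(Cu) = n(e⁻)/2 = 0.7641 mol.
m = n·M = 0.7641 × 63.55 = 48.6 g.

48.6 g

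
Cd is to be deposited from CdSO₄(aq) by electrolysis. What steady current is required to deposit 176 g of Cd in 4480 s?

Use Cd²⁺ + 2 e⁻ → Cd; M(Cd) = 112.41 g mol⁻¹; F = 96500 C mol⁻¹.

n(Cd) = 176 / 112.41 = 1.566 mol.
n(e⁻) = 2 × 1.566 = 3.131 mol.
Q = n(e⁻)·F = 3.131 × 96500 = 302200 C.
I = Q/t = 302200 / 4480.0 s = 67.5 A.

67.5 A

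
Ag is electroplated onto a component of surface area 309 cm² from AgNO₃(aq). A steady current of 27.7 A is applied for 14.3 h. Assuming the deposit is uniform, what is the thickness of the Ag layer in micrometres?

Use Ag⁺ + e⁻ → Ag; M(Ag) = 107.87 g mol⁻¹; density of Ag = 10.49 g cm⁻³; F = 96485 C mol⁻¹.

Q = I·t = 27.70 × 51480 = 1426000 C; n(e⁻) = 14.78 mol.
n(Ag) = n(e⁻)/1 = 14.78 mol, so m = 14.78 × 107.87 = 1594 g.
Volume = m/ρ = 1594 / 10.49 = 152.0 cm³.
Thickness = V/A = 152.0 / 309 = 0.492 cm = 4920 μm.

4920 μm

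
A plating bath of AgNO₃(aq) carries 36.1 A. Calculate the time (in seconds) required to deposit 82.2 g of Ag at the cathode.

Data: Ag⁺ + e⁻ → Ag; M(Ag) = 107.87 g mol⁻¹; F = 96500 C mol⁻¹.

n(Ag) = m/M = 82.2 / 107.87 = 0.7620 mol.
Each Ag atom requires 1 electron, so n(e⁻) = 1 × 0.7620 = 0.7620 mol.
Q = n(e⁻)·F = 0.7620 × 96500 = 73540 C.
t = Q/I = 73540 / 36.10 A = 2037 s.

2040 s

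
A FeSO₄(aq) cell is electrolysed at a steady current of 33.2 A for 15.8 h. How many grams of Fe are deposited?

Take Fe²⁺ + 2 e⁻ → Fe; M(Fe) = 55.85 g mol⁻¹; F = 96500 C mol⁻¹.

546 g

Q = I·t = 33.20 A × 56880 s = 1888000 C.
n(e⁻) = Q/F = 1888000 / 96500 = 19.57 mol.
Fe²⁺ + 2 e⁻ → Fe, so n(Fe) = n(e⁻)/2 = 9.785 mol.
m = n·M = 9.785 × 55.85 = 546 g.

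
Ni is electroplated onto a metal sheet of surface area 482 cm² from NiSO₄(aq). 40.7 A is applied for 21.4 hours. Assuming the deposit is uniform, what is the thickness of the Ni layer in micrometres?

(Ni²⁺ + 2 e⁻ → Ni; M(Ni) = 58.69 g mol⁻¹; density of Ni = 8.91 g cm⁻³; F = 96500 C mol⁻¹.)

2220 μm

Q = I·t = 40.70 × 77040 = 3136000 C; n(e⁻) = 32.49 mol.
n(Ni) = n(e⁻)/2 = 16.25 mol, so m = 16.25 × 58.69 = 953.5 g.
Volume = m/ρ = 953.5 / 8.91 = 107.0 cm³.
Thickness = V/A = 107.0 / 482 = 0.222 cm = 2220 μm.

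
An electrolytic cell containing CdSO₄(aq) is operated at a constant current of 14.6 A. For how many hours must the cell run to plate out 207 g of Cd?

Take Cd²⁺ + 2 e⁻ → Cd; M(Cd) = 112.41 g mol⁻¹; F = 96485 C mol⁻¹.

6.76 h

n(Cd) = m/M = 207 / 112.41 = 1.841 mol.
Each Cd atom requires 2 electrons, so n(e⁻) = 2 × 1.841 = 3.683 mol.
Q = n(e⁻)·F = 3.683 × 96485 = 355300 C.
t = Q/I = 355300 / 14.60 A = 24340 s = 6.76 h.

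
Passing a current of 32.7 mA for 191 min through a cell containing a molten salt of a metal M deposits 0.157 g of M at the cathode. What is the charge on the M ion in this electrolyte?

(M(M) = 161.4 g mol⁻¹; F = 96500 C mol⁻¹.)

+4

Q = I·t = 0.03270 A × 11460 s = 374.7 C, so n(e⁻) = 374.7/96500 = 0.003883 mol.
n(M) deposited = 0.157 / 161.4 = 0.0009727 mol.
Electrons per atom = n(e⁻)/n(M) = 0.003883 / 0.0009727 = 3.99 ≈ 4, so the ion is M⁴⁺.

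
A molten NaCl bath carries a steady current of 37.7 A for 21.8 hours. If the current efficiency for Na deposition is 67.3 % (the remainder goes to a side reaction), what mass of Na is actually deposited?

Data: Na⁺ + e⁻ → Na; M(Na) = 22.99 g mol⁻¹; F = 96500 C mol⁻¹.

Q = I·t = 37.70 × 78480 = 2959000 C.
n(e⁻) = 2959000/96500 = 30.66 mol; theoretically n(Na) = 30.66/1 = 30.66 mol, m_theo = 704.9 g.
At 67.3 % efficiency, m_actual = 0.673 × 704.9 = 474 g.

474 g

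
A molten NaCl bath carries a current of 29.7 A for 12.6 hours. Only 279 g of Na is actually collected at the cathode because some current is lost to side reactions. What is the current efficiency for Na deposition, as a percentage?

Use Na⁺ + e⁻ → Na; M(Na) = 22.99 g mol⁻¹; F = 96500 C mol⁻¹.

86.9 %

Q = I·t = 29.70 × 45360 = 1347000 C; n(e⁻) = 1347000/96500 = 13.96 mol.
Theoretical n(Na) = n(e⁻)/1 = 13.96 mol, i.e. m_theo = 13.96 × 22.99 = 321.0 g.
Efficiency = m_actual / m_theo = 279 / 321.0 = 86.9 %.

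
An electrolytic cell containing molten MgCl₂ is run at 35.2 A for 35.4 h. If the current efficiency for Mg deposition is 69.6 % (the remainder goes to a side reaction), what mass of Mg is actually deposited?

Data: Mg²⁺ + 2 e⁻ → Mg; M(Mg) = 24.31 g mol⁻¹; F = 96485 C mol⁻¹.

393 g

Q = I·t = 35.20 × 127440 = 4486000 C.
n(e⁻) = 4486000/96485 = 46.49 mol; theoretically n(Mg) = 46.49/2 = 23.25 mol, m_theo = 565.1 g.
At 69.6 % efficiency, m_actual = 0.696 × 565.1 = 393 g.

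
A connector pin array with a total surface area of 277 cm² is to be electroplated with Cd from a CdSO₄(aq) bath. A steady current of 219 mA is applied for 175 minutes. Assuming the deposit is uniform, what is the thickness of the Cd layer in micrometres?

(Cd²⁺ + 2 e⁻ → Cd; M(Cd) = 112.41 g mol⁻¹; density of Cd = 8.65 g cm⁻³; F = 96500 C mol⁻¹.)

5.59 μm

Q = I·t = 0.2190 × 10500 = 2300 C; n(e⁻) = 0.02383 mol.
n(Cd) = n(e⁻)/2 = 0.01191 mol, so m = 0.01191 × 112.41 = 1.339 g.
Volume = m/ρ = 1.339 / 8.65 = 0.1548 cm³.
Thickness = V/A = 0.1548 / 277 = 5.59 × 10⁻⁴ cm = 5.59 μm.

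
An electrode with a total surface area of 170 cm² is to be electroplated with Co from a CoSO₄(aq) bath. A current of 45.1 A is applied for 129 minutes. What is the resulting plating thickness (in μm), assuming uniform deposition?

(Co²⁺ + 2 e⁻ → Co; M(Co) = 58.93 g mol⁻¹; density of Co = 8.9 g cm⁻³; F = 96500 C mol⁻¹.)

Q = I·t = 45.10 × 7740.0 = 349100 C; n(e⁻) = 3.617 mol.
n(Co) = n(e⁻)/2 = 1.809 mol, so m = 1.809 × 58.93 = 106.6 g.
Volume = m/ρ = 106.6 / 8.9 = 11.98 cm³.
Thickness = V/A = 11.98 / 170 = 0.0704 cm = 704 μm.

704 μm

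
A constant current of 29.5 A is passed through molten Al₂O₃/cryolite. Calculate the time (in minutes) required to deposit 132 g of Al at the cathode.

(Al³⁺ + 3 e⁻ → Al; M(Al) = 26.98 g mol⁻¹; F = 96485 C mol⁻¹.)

n(Al) = m/M = 132 / 26.98 = 4.893 mol.
Each Al atom requires 3 electrons, so n(e⁻) = 3 × 4.893 = 14.68 mol.
Q = n(e⁻)·F = 14.68 × 96485 = 1416000 C.
t = Q/I = 1416000 / 29.50 A = 48010 s = 800 min.

800 min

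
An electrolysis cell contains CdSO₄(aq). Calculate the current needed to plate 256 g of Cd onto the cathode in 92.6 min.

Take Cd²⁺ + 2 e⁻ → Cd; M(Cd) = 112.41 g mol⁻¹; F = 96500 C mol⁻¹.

79.1 A

n(Cd) = 256 / 112.41 = 2.277 mol.
n(e⁻) = 2 × 2.277 = 4.555 mol.
Q = n(e⁻)·F = 4.555 × 96500 = 439500 C.
I = Q/t = 439500 / 5556.0 s = 79.1 A.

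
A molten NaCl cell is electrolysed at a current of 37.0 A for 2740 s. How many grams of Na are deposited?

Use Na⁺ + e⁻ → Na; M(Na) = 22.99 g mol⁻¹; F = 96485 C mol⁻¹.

24.2 g

Q = I·t = 37.00 A × 2740.0 s = 101400 C.
n(e⁻) = Q/F = 101400 / 96485 = 1.051 mol.
Na⁺ + e⁻ → Na, so n(Na) = n(e⁻)/1 = 1.051 mol.
m = n·M = 1.051 × 22.99 = 24.2 g.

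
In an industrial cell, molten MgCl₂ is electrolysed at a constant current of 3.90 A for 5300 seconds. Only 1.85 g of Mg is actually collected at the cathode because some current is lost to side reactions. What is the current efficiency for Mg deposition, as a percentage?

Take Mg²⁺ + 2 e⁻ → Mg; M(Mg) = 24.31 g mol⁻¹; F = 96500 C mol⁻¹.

Q = I·t = 3.900 × 5300.0 = 20670 C; n(e⁻) = 20670/96500 = 0.2142 mol.
Theoretical n(Mg) = n(e⁻)/2 = 0.1071 mol, i.e. m_theo = 0.1071 × 24.31 = 2.604 g.
Efficiency = m_actual / m_theo = 1.85 / 2.604 = 71.1 %.

71.1 %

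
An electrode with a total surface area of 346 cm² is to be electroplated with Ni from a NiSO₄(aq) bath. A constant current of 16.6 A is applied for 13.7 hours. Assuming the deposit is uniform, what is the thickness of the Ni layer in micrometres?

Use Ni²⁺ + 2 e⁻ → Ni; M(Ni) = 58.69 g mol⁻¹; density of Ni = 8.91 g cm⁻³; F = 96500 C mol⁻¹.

Q = I·t = 16.60 × 49320 = 818700 C; n(e⁻) = 8.484 mol.
n(Ni) = n(e⁻)/2 = 4.242 mol, so m = 4.242 × 58.69 = 249.0 g.
Volume = m/ρ = 249.0 / 8.91 = 27.94 cm³.
Thickness = V/A = 27.94 / 346 = 0.0808 cm = 808 μm.

808 μm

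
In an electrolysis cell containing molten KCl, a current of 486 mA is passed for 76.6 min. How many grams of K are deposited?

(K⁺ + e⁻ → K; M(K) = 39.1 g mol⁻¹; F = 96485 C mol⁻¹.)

0.905 g

Q = I·t = 0.4860 A × 4596.0 s = 2234 C.
n(e⁻) = Q/F = 2234 / 96485 = 0.02315 mol.
K⁺ + e⁻ → K, so n(K) = n(e⁻)/1 = 0.02315 mol.
m = n·M = 0.02315 × 39.1 = 0.905 g.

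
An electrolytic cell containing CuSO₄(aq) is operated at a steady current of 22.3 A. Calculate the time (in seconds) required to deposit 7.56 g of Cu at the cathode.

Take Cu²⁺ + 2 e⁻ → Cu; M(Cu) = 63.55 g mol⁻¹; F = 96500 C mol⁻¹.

n(Cu) = m/M = 7.56 / 63.55 = 0.1190 mol.
Each Cu atom requires 2 electrons, so n(e⁻) = 2 × 0.1190 = 0.2379 mol.
Q = n(e⁻)·F = 0.2379 × 96500 = 22960 C.
t = Q/I = 22960 / 22.30 A = 1030 s.

1030 s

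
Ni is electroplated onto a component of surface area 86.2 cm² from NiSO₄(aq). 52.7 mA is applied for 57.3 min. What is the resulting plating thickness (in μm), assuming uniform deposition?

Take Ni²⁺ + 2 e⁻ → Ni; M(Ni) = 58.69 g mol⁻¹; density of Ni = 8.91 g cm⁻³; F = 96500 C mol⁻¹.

Q = I·t = 0.05270 × 3438.0 = 181.2 C; n(e⁻) = 0.001878 mol.
n(Ni) = n(e⁻)/2 = 0.0009388 mol, so m = 0.0009388 × 58.69 = 0.05510 g.
Volume = m/ρ = 0.05510 / 8.91 = 0.006184 cm³.
Thickness = V/A = 0.006184 / 86.2 = 7.17 × 10⁻⁵ cm = 0.717 μm.

0.717 μm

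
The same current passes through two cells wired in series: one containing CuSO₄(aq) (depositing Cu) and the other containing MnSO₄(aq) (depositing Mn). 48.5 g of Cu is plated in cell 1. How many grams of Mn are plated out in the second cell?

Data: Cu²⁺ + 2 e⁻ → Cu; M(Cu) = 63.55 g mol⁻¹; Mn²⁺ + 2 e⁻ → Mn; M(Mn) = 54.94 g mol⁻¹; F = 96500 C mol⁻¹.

41.9 g

n(Cu) = 48.5 / 63.55 = 0.7632 mol.
Since Cu²⁺ + 2 e⁻ → Cu, n(e⁻) passed = 2 × 0.7632 = 1.526 mol.
Cells in series carry the same charge, so the same 1.526 mol of electrons passes through cell 2.
Mn²⁺ + 2 e⁻ → Mn, so n(Mn) = 1.526 / 2 = 0.7632 mol.
m(Mn) = 0.7632 × 54.94 = 41.9 g.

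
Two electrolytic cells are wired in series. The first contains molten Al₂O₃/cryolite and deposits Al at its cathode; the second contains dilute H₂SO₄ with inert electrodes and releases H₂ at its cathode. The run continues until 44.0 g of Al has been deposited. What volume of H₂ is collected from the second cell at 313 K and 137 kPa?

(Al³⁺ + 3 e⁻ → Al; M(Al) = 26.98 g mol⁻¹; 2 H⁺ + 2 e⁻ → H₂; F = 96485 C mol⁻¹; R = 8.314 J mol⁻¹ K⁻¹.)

n(Al) = 44.0 / 26.98 = 1.631 mol, so n(e⁻) = 3 × 1.631 = 4.893 mol.
The cells are in series, so the same 4.893 mol of electrons passes through the second cell.
2 H⁺ + 2 e⁻ → H₂ — 2 mol e⁻ per mol H₂, so n(H₂) = 4.893/2 = 2.446 mol.
V = nRT/P = (2.446 × 8.314 × 313) / (137 × 10³) = 0.0465 m³ = 46.5 L.

46.5 L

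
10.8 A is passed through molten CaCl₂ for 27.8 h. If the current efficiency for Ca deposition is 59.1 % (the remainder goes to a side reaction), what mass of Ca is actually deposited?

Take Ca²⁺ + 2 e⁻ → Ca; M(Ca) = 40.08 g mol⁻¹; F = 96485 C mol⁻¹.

Q = I·t = 10.80 × 100080 = 1081000 C.
n(e⁻) = 1081000/96485 = 11.20 mol; theoretically n(Ca) = 11.20/2 = 5.601 mol, m_theo = 224.5 g.
At 59.1 % efficiency, m_actual = 0.591 × 224.5 = 133 g.

133 g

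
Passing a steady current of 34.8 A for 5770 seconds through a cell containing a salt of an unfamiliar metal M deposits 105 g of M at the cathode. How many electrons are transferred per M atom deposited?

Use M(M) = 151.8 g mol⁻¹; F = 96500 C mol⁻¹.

Q = I·t = 34.80 A × 5770.0 s = 200800 C, so n(e⁻) = 200800/96500 = 2.081 mol.
n(M) deposited = 105 / 151.8 = 0.6917 mol.
Electrons per atom = n(e⁻)/n(M) = 2.081 / 0.6917 = 3.01 ≈ 3, so the ion is M³⁺.

3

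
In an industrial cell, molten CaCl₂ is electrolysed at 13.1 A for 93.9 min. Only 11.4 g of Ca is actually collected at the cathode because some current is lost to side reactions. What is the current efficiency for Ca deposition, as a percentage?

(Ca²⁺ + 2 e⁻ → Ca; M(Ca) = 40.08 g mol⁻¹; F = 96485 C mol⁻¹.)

Q = I·t = 13.10 × 5634.0 = 73810 C; n(e⁻) = 73810/96485 = 0.7649 mol.
Theoretical n(Ca) = n(e⁻)/2 = 0.3825 mol, i.e. m_theo = 0.3825 × 40.08 = 15.33 g.
Efficiency = m_actual / m_theo = 11.4 / 15.33 = 74.4 %.

74.4 %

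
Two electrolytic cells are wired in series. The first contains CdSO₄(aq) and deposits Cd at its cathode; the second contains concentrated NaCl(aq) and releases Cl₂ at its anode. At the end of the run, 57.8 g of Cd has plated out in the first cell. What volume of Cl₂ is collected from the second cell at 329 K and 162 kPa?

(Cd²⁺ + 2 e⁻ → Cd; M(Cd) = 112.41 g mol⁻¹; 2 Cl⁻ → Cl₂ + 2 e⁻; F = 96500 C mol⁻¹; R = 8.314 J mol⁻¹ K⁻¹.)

8.68 L

n(Cd) = 57.8 / 112.41 = 0.5142 mol, so n(e⁻) = 2 × 0.5142 = 1.028 mol.
The cells are in series, so the same 1.028 mol of electrons passes through the second cell.
2 Cl⁻ → Cl₂ + 2 e⁻ — 2 mol e⁻ per mol Cl₂, so n(Cl₂) = 1.028/2 = 0.5142 mol.
V = nRT/P = (0.5142 × 8.314 × 329) / (162 × 10³) = 0.00868 m³ = 8.68 L.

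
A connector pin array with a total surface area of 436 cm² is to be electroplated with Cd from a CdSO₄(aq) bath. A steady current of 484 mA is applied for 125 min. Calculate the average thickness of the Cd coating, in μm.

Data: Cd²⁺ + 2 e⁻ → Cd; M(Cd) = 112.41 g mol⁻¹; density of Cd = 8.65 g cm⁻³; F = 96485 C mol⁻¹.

Q = I·t = 0.4840 × 7500.0 = 3630 C; n(e⁻) = 0.03762 mol.
n(Cd) = n(e⁻)/2 = 0.01881 mol, so m = 0.01881 × 112.41 = 2.115 g.
Volume = m/ρ = 2.115 / 8.65 = 0.2445 cm³.
Thickness = V/A = 0.2445 / 436 = 5.61 × 10⁻⁴ cm = 5.61 μm.

5.61 μm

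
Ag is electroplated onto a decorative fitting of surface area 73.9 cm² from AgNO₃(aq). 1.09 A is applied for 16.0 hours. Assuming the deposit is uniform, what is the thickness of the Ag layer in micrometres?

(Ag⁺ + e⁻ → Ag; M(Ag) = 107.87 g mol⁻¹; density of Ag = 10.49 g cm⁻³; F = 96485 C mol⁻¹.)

905 μm

Q = I·t = 1.090 × 57600 = 62780 C; n(e⁻) = 0.6507 mol.
n(Ag) = n(e⁻)/1 = 0.6507 mol, so m = 0.6507 × 107.87 = 70.19 g.
Volume = m/ρ = 70.19 / 10.49 = 6.691 cm³.
Thickness = V/A = 6.691 / 73.9 = 0.0905 cm = 905 μm.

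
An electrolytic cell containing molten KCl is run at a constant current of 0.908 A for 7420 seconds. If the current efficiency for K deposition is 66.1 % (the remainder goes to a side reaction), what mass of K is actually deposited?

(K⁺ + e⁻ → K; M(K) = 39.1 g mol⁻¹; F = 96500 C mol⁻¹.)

Q = I·t = 0.9080 × 7420.0 = 6737 C.
n(e⁻) = 6737/96500 = 0.06982 mol; theoretically n(K) = 0.06982/1 = 0.06982 mol, m_theo = 2.730 g.
At 66.1 % efficiency, m_actual = 0.661 × 2.730 = 1.80 g.

1.80 g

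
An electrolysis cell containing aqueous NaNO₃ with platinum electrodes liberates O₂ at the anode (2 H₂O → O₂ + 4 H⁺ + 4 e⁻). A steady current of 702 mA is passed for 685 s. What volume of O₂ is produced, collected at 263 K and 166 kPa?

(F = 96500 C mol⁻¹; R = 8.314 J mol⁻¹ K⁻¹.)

0.0164 L

Q = I·t = 0.7020 A × 685.00 s = 480.9 C.
n(e⁻) = Q/F = 480.9 / 96500 = 0.004983 mol.
4 electrons are transferred per O₂ molecule, so n(O₂) = 0.004983 / 4 = 0.001246 mol.
V = nRT/P = (0.001246 × 8.314 × 263) / (166 × 10³ Pa) = 1.64 × 10⁻⁵ m³ = 0.0164 L.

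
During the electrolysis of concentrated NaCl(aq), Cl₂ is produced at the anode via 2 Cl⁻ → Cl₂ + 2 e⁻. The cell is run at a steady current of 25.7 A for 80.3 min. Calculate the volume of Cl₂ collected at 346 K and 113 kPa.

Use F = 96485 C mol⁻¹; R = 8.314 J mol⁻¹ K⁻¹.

16.3 L

Q = I·t = 25.70 A × 4818.0 s = 123800 C.
n(e⁻) = Q/F = 123800 / 96485 = 1.283 mol.
2 electrons are transferred per Cl₂ molecule, so n(Cl₂) = 1.283 / 2 = 0.6417 mol.
V = nRT/P = (0.6417 × 8.314 × 346) / (113 × 10³ Pa) = 0.0163 m³ = 16.3 L.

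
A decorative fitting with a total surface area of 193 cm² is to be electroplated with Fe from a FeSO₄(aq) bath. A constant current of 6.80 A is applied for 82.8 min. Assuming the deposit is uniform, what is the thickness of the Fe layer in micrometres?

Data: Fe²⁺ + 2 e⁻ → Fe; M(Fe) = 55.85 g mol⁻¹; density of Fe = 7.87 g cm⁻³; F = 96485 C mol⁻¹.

64.4 μm

Q = I·t = 6.800 × 4968.0 = 33780 C; n(e⁻) = 0.3501 mol.
n(Fe) = n(e⁻)/2 = 0.1751 mol, so m = 0.1751 × 55.85 = 9.777 g.
Volume = m/ρ = 9.777 / 7.87 = 1.242 cm³.
Thickness = V/A = 1.242 / 193 = 0.00644 cm = 64.4 μm.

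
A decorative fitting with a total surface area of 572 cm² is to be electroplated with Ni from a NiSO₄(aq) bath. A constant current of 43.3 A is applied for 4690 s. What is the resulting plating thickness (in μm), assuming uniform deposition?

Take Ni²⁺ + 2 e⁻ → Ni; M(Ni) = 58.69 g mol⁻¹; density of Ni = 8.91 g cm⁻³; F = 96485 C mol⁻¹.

121 μm

Q = I·t = 43.30 × 4690.0 = 203100 C; n(e⁻) = 2.105 mol.
n(Ni) = n(e⁻)/2 = 1.052 mol, so m = 1.052 × 58.69 = 61.76 g.
Volume = m/ρ = 61.76 / 8.91 = 6.932 cm³.
Thickness = V/A = 6.932 / 572 = 0.0121 cm = 121 μm.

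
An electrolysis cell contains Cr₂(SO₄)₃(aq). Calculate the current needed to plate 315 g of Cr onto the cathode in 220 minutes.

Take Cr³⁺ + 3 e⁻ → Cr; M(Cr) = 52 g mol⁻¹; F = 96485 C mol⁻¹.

133 A

n(Cr) = 315 / 52 = 6.058 mol.
n(e⁻) = 3 × 6.058 = 18.17 mol.
Q = n(e⁻)·F = 18.17 × 96485 = 1753000 C.
I = Q/t = 1753000 / 13200 s = 133 A.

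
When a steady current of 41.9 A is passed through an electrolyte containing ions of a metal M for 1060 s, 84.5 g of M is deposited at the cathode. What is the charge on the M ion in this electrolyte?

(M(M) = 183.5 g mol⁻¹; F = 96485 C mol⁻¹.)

Q = I·t = 41.90 A × 1060.0 s = 44410 C, so n(e⁻) = 44410/96485 = 0.4603 mol.
n(M) deposited = 84.5 / 183.5 = 0.4605 mol.
Electrons per atom = n(e⁻)/n(M) = 0.4603 / 0.4605 = 1.00 ≈ 1, so the ion is M⁺.

+1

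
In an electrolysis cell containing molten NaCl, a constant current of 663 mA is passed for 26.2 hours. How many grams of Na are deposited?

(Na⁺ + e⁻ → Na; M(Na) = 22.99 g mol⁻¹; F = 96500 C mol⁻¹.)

Q = I·t = 0.6630 A × 94320 s = 62530 C.
n(e⁻) = Q/F = 62530 / 96500 = 0.6480 mol.
Na⁺ + e⁻ → Na, so n(Na) = n(e⁻)/1 = 0.6480 mol.
m = n·M = 0.6480 × 22.99 = 14.9 g.

14.9 g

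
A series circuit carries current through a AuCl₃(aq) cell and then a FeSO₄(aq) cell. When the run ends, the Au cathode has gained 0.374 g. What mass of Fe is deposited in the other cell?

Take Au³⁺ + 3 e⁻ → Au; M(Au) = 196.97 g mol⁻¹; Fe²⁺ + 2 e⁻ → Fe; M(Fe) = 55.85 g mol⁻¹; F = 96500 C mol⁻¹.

0.159 g

n(Au) = 0.374 / 196.97 = 0.001899 mol.
Since Au³⁺ + 3 e⁻ → Au, n(e⁻) passed = 3 × 0.001899 = 0.005696 mol.
Cells in series carry the same charge, so the same 0.005696 mol of electrons passes through cell 2.
Fe²⁺ + 2 e⁻ → Fe, so n(Fe) = 0.005696 / 2 = 0.002848 mol.
m(Fe) = 0.002848 × 55.85 = 0.159 g.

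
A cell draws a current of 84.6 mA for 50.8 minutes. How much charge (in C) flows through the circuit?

258 C

Q = I·t = 0.08460 A × 3048.0 s = 258 C.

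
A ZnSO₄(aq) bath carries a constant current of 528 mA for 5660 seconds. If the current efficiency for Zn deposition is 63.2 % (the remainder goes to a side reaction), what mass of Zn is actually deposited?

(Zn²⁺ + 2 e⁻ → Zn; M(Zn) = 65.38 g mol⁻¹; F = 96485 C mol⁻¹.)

Q = I·t = 0.5280 × 5660.0 = 2988 C.
n(e⁻) = 2988/96485 = 0.03097 mol; theoretically n(Zn) = 0.03097/2 = 0.01549 mol, m_theo = 1.013 g.
At 63.2 % efficiency, m_actual = 0.632 × 1.013 = 0.640 g.

0.640 g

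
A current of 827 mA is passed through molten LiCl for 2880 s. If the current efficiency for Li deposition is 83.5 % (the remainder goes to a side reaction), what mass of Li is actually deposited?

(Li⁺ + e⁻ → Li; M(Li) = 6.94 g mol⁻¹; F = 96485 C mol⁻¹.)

0.143 g

Q = I·t = 0.8270 × 2880.0 = 2382 C.
n(e⁻) = 2382/96485 = 0.02469 mol; theoretically n(Li) = 0.02469/1 = 0.02469 mol, m_theo = 0.1713 g.
At 83.5 % efficiency, m_actual = 0.835 × 0.1713 = 0.143 g.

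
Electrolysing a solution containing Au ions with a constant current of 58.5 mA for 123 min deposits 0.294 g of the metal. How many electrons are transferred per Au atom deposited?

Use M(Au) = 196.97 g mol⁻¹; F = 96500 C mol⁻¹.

Q = I·t = 0.05850 A × 7380.0 s = 431.7 C, so n(e⁻) = 431.7/96500 = 0.004474 mol.
n(Au) deposited = 0.294 / 196.97 = 0.001493 mol.
Electrons per atom = n(e⁻)/n(Au) = 0.004474 / 0.001493 = 3.00 ≈ 3, so the ion is Au³⁺.

3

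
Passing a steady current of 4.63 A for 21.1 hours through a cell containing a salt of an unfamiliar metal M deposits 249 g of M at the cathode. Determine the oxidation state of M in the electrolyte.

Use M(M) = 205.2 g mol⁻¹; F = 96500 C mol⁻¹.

+3

Q = I·t = 4.630 A × 75960 s = 351700 C, so n(e⁻) = 351700/96500 = 3.645 mol.
n(M) deposited = 249 / 205.2 = 1.213 mol.
Electrons per atom = n(e⁻)/n(M) = 3.645 / 1.213 = 3.00 ≈ 3, so the ion is M³⁺.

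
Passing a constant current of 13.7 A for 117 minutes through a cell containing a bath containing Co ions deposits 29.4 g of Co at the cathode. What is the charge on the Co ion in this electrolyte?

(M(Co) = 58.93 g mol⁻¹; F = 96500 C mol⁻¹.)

+2

Q = I·t = 13.70 A × 7020.0 s = 96170 C, so n(e⁻) = 96170/96500 = 0.9966 mol.
n(Co) deposited = 29.4 / 58.93 = 0.4989 mol.
Electrons per atom = n(e⁻)/n(Co) = 0.9966 / 0.4989 = 2.00 ≈ 2, so the ion is Co²⁺.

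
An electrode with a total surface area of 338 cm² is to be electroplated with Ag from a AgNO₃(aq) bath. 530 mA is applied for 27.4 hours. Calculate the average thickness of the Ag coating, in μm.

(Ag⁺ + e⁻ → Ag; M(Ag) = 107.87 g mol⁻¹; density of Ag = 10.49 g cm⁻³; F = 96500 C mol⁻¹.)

165 μm

Q = I·t = 0.5300 × 98640 = 52280 C; n(e⁻) = 0.5418 mol.
n(Ag) = n(e⁻)/1 = 0.5418 mol, so m = 0.5418 × 107.87 = 58.44 g.
Volume = m/ρ = 58.44 / 10.49 = 5.571 cm³.
Thickness = V/A = 5.571 / 338 = 0.0165 cm = 165 μm.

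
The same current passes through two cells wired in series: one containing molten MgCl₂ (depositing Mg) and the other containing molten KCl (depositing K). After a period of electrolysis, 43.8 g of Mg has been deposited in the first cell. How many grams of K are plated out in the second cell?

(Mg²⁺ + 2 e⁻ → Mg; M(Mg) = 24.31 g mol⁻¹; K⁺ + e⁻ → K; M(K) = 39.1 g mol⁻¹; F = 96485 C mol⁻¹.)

141 g

n(Mg) = 43.8 / 24.31 = 1.802 mol.
Since Mg²⁺ + 2 e⁻ → Mg, n(e⁻) passed = 2 × 1.802 = 3.603 mol.
Cells in series carry the same charge, so the same 3.603 mol of electrons passes through cell 2.
K⁺ + e⁻ → K, so n(K) = 3.603 / 1 = 3.603 mol.
m(K) = 3.603 × 39.1 = 141 g.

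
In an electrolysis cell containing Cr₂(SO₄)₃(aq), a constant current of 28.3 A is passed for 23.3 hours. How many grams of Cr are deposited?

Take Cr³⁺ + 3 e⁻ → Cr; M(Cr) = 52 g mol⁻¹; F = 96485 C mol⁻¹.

426 g

Q = I·t = 28.30 A × 83880 s = 2374000 C.
n(e⁻) = Q/F = 2374000 / 96485 = 24.60 mol.
Cr³⁺ + 3 e⁻ → Cr, so n(Cr) = n(e⁻)/3 = 8.201 mol.
m = n·M = 8.201 × 52 = 426 g.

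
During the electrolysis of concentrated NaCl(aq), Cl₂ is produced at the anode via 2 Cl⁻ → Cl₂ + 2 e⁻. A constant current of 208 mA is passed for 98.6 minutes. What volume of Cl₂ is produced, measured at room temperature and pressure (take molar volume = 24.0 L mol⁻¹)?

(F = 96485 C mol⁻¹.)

0.153 L

Q = I·t = 0.2080 A × 5916.0 s = 1231 C.
n(e⁻) = Q/F = 1231 / 96485 = 0.01275 mol.
2 electrons are transferred per Cl₂ molecule, so n(Cl₂) = 0.01275 / 2 = 0.006377 mol.
V = n × V_m = 0.006377 × 24.0 = 0.153 L.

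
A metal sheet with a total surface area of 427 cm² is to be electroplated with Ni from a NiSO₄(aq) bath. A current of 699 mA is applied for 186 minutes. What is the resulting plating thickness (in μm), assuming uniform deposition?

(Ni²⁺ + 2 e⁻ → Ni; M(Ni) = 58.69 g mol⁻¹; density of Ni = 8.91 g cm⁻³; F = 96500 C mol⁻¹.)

6.24 μm

Q = I·t = 0.6990 × 11160 = 7801 C; n(e⁻) = 0.08084 mol.
n(Ni) = n(e⁻)/2 = 0.04042 mol, so m = 0.04042 × 58.69 = 2.372 g.
Volume = m/ρ = 2.372 / 8.91 = 0.2662 cm³.
Thickness = V/A = 0.2662 / 427 = 6.24 × 10⁻⁴ cm = 6.24 μm.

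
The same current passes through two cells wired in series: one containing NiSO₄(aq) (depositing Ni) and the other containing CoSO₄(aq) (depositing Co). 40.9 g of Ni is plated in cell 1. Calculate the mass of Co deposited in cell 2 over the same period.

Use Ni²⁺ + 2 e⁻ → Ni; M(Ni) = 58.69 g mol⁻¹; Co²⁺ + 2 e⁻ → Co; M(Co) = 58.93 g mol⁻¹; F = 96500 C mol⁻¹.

41.1 g

n(Ni) = 40.9 / 58.69 = 0.6969 mol.
Since Ni²⁺ + 2 e⁻ → Ni, n(e⁻) passed = 2 × 0.6969 = 1.394 mol.
Cells in series carry the same charge, so the same 1.394 mol of electrons passes through cell 2.
Co²⁺ + 2 e⁻ → Co, so n(Co) = 1.394 / 2 = 0.6969 mol.
m(Co) = 0.6969 × 58.93 = 41.1 g.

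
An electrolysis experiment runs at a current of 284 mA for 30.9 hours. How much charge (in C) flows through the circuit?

31600 C

Q = I·t = 0.2840 A × 111240 s = 31600 C.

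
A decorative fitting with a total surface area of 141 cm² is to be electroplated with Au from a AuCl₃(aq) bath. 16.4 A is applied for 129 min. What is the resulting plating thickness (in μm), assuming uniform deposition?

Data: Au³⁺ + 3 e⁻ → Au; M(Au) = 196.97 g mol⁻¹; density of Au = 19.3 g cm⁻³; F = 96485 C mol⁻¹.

Q = I·t = 16.40 × 7740.0 = 126900 C; n(e⁻) = 1.316 mol.
n(Au) = n(e⁻)/3 = 0.4385 mol, so m = 0.4385 × 196.97 = 86.38 g.
Volume = m/ρ = 86.38 / 19.3 = 4.476 cm³.
Thickness = V/A = 4.476 / 141 = 0.0317 cm = 317 μm.

317 μm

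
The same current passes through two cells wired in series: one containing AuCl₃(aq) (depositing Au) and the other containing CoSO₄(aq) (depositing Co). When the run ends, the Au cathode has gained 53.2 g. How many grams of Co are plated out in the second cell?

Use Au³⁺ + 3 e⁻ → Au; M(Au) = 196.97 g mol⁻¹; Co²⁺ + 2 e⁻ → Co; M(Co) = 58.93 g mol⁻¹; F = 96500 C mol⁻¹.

23.9 g

n(Au) = 53.2 / 196.97 = 0.2701 mol.
Since Au³⁺ + 3 e⁻ → Au, n(e⁻) passed = 3 × 0.2701 = 0.8103 mol.
Cells in series carry the same charge, so the same 0.8103 mol of electrons passes through cell 2.
Co²⁺ + 2 e⁻ → Co, so n(Co) = 0.8103 / 2 = 0.4051 mol.
m(Co) = 0.4051 × 58.93 = 23.9 g.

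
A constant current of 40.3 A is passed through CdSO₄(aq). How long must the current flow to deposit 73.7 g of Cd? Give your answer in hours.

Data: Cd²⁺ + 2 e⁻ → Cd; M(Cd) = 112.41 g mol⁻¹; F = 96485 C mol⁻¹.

0.872 h

n(Cd) = m/M = 73.7 / 112.41 = 0.6556 mol.
Each Cd atom requires 2 electrons, so n(e⁻) = 2 × 0.6556 = 1.311 mol.
Q = n(e⁻)·F = 1.311 × 96485 = 126500 C.
t = Q/I = 126500 / 40.30 A = 3139 s = 0.872 h.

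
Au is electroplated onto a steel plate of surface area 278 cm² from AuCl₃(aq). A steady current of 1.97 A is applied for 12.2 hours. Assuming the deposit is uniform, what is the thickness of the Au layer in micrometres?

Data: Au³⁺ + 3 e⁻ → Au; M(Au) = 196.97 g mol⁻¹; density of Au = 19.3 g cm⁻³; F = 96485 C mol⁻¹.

110 μm

Q = I·t = 1.970 × 43920 = 86520 C; n(e⁻) = 0.8967 mol.
n(Au) = n(e⁻)/3 = 0.2989 mol, so m = 0.2989 × 196.97 = 58.88 g.
Volume = m/ρ = 58.88 / 19.3 = 3.051 cm³.
Thickness = V/A = 3.051 / 278 = 0.0110 cm = 110 μm.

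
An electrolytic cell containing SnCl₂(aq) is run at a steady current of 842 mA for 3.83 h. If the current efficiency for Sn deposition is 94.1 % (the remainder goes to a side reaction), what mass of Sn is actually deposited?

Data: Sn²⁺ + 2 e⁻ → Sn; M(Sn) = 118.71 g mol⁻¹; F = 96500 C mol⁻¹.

6.72 g

Q = I·t = 0.8420 × 13788 = 11610 C.
n(e⁻) = 11610/96500 = 0.1203 mol; theoretically n(Sn) = 0.1203/2 = 0.06015 mol, m_theo = 7.141 g.
At 94.1 % efficiency, m_actual = 0.941 × 7.141 = 6.72 g.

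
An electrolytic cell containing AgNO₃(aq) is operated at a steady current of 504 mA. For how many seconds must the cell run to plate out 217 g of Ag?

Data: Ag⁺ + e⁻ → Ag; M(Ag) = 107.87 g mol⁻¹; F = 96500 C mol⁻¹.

n(Ag) = m/M = 217 / 107.87 = 2.012 mol.
Each Ag atom requires 1 electron, so n(e⁻) = 1 × 2.012 = 2.012 mol.
Q = n(e⁻)·F = 2.012 × 96500 = 194100 C.
t = Q/I = 194100 / 0.5040 A = 385200 s.

3.85 × 10⁵ s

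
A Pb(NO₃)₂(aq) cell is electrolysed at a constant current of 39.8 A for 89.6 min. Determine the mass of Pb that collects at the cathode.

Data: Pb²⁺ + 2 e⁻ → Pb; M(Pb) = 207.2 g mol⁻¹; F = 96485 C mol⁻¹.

230 g

Q = I·t = 39.80 A × 5376.0 s = 214000 C.
n(e⁻) = Q/F = 214000 / 96485 = 2.218 mol.
Pb²⁺ + 2 e⁻ → Pb, so n(Pb) = n(e⁻)/2 = 1.109 mol.
m = n·M = 1.109 × 207.2 = 230 g.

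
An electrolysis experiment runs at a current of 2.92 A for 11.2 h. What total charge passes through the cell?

1.18 × 10⁵ C

Q = I·t = 2.920 A × 40320 s = 1.18 × 10⁵ C.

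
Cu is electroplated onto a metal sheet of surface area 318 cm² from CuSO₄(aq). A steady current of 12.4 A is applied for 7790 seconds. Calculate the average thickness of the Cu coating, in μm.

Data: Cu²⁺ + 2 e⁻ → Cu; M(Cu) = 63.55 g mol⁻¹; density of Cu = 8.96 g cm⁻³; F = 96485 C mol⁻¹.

Q = I·t = 12.40 × 7790.0 = 96600 C; n(e⁻) = 1.001 mol.
n(Cu) = n(e⁻)/2 = 0.5006 mol, so m = 0.5006 × 63.55 = 31.81 g.
Volume = m/ρ = 31.81 / 8.96 = 3.550 cm³.
Thickness = V/A = 3.550 / 318 = 0.0112 cm = 112 μm.

112 μm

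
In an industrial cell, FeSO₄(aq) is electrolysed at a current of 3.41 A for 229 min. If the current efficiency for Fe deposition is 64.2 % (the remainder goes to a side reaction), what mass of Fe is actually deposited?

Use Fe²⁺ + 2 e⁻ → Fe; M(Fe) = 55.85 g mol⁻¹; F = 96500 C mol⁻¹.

Q = I·t = 3.410 × 13740 = 46850 C.
n(e⁻) = 46850/96500 = 0.4855 mol; theoretically n(Fe) = 0.4855/2 = 0.2428 mol, m_theo = 13.56 g.
At 64.2 % efficiency, m_actual = 0.642 × 13.56 = 8.70 g.

8.70 g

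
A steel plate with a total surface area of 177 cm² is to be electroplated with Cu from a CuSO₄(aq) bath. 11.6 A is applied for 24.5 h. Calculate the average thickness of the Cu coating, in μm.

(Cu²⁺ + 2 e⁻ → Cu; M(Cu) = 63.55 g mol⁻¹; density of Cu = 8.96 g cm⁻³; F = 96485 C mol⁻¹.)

Q = I·t = 11.60 × 88200 = 1023000 C; n(e⁻) = 10.60 mol.
n(Cu) = n(e⁻)/2 = 5.302 mol, so m = 5.302 × 63.55 = 336.9 g.
Volume = m/ρ = 336.9 / 8.96 = 37.60 cm³.
Thickness = V/A = 37.60 / 177 = 0.212 cm = 2120 μm.

2120 μm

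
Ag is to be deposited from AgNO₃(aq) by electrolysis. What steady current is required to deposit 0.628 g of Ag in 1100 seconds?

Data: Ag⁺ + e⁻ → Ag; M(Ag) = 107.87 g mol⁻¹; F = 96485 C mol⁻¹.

n(Ag) = 0.628 / 107.87 = 0.005822 mol.
n(e⁻) = 1 × 0.005822 = 0.005822 mol.
Q = n(e⁻)·F = 0.005822 × 96485 = 561.7 C.
I = Q/t = 561.7 / 1100.0 s = 0.511 A.

0.511 A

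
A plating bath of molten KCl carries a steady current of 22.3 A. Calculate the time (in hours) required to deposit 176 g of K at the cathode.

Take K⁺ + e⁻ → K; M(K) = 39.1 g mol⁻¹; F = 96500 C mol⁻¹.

5.41 h

n(K) = m/M = 176 / 39.1 = 4.501 mol.
Each K atom requires 1 electron, so n(e⁻) = 1 × 4.501 = 4.501 mol.
Q = n(e⁻)·F = 4.501 × 96500 = 434400 C.
t = Q/I = 434400 / 22.30 A = 19480 s = 5.41 h.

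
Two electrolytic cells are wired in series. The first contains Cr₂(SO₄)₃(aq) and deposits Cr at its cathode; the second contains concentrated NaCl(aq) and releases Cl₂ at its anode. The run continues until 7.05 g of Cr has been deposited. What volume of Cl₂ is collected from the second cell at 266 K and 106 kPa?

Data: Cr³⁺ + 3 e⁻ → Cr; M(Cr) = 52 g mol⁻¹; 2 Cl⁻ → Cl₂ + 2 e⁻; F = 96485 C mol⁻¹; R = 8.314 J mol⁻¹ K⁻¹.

4.24 L

n(Cr) = 7.05 / 52 = 0.1356 mol, so n(e⁻) = 3 × 0.1356 = 0.4067 mol.
The cells are in series, so the same 0.4067 mol of electrons passes through the second cell.
2 Cl⁻ → Cl₂ + 2 e⁻ — 2 mol e⁻ per mol Cl₂, so n(Cl₂) = 0.4067/2 = 0.2034 mol.
V = nRT/P = (0.2034 × 8.314 × 266) / (106 × 10³) = 0.00424 m³ = 4.24 L.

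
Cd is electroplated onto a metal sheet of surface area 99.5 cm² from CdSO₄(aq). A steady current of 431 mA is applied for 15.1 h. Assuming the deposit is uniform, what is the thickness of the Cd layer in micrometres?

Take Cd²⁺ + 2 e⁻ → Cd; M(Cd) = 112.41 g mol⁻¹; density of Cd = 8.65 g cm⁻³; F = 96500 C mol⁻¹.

Q = I·t = 0.4310 × 54360 = 23430 C; n(e⁻) = 0.2428 mol.
n(Cd) = n(e⁻)/2 = 0.1214 mol, so m = 0.1214 × 112.41 = 13.65 g.
Volume = m/ρ = 13.65 / 8.65 = 1.578 cm³.
Thickness = V/A = 1.578 / 99.5 = 0.0159 cm = 159 μm.

159 μm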